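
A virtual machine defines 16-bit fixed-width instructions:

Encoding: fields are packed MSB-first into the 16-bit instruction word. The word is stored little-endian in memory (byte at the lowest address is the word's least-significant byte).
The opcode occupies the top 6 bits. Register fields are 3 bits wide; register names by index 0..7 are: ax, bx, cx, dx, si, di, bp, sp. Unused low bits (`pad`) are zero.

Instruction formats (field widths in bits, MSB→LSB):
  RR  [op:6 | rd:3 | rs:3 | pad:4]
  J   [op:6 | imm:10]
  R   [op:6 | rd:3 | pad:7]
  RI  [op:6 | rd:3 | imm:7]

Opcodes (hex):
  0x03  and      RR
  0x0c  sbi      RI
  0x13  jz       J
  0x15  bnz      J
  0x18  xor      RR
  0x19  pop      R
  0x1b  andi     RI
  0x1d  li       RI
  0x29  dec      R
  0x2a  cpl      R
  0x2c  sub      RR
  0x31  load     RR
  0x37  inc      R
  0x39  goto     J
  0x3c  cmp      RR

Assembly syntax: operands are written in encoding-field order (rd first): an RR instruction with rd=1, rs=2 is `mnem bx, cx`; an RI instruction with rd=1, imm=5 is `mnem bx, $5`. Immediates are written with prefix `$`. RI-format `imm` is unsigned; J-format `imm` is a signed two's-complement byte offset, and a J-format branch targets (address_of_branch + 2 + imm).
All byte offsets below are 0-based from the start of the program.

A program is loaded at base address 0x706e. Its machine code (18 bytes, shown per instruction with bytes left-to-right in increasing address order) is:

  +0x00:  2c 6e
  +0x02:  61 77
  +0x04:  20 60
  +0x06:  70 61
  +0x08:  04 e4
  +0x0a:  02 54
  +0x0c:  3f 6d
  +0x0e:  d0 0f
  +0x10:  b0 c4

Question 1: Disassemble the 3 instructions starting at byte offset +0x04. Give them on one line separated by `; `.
xor ax, cx; xor cx, sp; goto $4

@+04  little-endian(20 60) = 0x6020
  top 6b → 0x18 → xor [RR]
  rd@[9:7]=0x0 ⇒ ax
  rs@[6:4]=0x2 ⇒ cx
@+06  little-endian(70 61) = 0x6170
  top 6b → 0x18 → xor [RR]
  rd@[9:7]=0x2 ⇒ cx
  rs@[6:4]=0x7 ⇒ sp
@+08  little-endian(04 e4) = 0xe404
  top 6b → 0x39 → goto [J]
  imm@[9:0]=0x4 ⇒ $4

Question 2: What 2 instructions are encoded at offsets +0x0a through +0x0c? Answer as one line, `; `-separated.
bnz $2; andi cx, $63

@+0a  little-endian(02 54) = 0x5402
  top 6b → 0x15 → bnz [J]
  [9:0] imm=2 = $2
@+0c  little-endian(3f 6d) = 0x6d3f
  top 6b → 0x1b → andi [RI]
  [9:7] rd=2 = cx
  [6:0] imm=63 = $63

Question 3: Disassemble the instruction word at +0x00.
+0x00: 2c 6e ⇒ word 0x6e2c (little)
  top 6b → 0x1b → andi [RI]
  [9:7] rd=4 = si
  [6:0] imm=44 = $44

andi si, $44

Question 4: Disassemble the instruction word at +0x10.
@+10  little-endian(b0 c4) = 0xc4b0
  op=0xc4b0>>10=0x31 ⇒ load (RR)
  rd@[9:7]=0x1 ⇒ bx
  rs@[6:4]=0x3 ⇒ dx

load bx, dx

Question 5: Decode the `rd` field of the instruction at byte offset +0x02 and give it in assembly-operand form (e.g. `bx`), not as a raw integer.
bp

+0x02: 61 77 ⇒ word 0x7761 (little)
  top 6b → 0x1d → li [RI]
  rd@[9:7]=0x6 ⇒ bp
  imm@[6:0]=0x61 ⇒ $97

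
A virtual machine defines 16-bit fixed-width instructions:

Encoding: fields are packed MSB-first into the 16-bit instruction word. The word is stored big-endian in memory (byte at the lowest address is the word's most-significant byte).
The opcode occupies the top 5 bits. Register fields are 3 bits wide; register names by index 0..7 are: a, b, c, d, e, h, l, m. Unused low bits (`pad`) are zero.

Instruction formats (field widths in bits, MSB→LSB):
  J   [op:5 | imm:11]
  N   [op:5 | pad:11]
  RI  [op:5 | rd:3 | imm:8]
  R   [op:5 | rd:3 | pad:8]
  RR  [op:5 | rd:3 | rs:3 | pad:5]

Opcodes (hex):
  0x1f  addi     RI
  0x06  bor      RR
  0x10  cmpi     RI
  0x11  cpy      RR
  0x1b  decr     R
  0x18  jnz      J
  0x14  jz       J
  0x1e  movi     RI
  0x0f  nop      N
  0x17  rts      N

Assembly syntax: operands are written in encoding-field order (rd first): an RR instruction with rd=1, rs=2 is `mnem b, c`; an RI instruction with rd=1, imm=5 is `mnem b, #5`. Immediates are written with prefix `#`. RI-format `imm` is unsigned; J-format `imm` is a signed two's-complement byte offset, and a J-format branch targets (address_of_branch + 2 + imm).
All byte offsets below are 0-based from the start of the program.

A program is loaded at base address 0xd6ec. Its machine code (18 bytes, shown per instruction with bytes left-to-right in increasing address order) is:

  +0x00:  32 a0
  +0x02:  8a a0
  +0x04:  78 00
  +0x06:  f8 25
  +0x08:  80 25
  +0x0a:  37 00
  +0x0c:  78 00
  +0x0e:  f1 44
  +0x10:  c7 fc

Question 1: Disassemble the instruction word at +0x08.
cmpi a, #37

@+08  big-endian(80 25) = 0x8025
  op=0x8025>>11=0x10 ⇒ cmpi (RI)
  [10:8] rd=0 = a
  [7:0] imm=37 = #37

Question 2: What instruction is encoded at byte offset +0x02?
cpy c, h

off 0x02: read 8a a0 as big → 0x8aa0
  op=0x8aa0>>11=0x11 ⇒ cpy (RR)
  rd@[10:8]=0x2 ⇒ c
  rs@[7:5]=0x5 ⇒ h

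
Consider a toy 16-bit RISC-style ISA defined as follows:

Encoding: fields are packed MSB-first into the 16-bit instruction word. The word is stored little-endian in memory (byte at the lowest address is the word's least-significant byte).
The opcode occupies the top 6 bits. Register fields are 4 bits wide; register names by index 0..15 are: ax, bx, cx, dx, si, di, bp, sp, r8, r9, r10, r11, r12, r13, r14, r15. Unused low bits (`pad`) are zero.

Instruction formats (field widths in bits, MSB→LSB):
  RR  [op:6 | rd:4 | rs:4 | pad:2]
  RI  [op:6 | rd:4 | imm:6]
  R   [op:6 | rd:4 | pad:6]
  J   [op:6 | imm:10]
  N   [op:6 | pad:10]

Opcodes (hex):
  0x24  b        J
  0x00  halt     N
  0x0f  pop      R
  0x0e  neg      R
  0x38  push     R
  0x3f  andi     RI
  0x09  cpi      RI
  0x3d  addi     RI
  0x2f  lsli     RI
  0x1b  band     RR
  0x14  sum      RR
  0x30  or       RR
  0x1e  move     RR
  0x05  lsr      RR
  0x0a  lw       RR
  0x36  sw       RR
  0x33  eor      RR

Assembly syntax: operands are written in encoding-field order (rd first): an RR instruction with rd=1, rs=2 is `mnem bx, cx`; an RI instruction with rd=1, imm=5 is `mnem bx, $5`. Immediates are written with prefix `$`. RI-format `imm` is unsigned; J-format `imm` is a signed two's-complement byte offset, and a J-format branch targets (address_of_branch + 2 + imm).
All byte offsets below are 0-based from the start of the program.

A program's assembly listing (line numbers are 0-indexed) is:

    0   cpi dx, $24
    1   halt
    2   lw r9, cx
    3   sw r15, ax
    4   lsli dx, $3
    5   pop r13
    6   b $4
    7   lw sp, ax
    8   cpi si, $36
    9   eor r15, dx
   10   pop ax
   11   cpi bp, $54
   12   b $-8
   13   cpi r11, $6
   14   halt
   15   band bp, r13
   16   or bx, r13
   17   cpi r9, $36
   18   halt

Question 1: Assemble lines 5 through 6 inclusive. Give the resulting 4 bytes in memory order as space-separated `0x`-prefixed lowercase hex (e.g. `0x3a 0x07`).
5. pop fields op=0xf:6|rd=13:4|pad=0:6 → word 3f40h → 40 3f
6. b fields op=0x24:6|imm=4:10 → word 9004h → 04 90

0x40 0x3f 0x04 0x90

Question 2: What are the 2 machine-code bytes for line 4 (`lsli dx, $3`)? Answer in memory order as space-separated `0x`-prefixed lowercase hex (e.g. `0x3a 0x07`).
4. lsli fields op=0x2f:6|rd=3:4|imm=3:6 → word bcc3h → c3 bc

0xc3 0xbc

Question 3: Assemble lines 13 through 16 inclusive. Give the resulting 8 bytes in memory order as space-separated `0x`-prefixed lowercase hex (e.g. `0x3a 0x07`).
0xc6 0x26 0x00 0x00 0xb4 0x6d 0x74 0xc0

13. cpi fields op=0x9:6|rd=11:4|imm=6:6 → word 26c6h → c6 26
14. halt fields op=0x0:6|pad=0:10 → word 0000h → 00 00
15. band fields op=0x1b:6|rd=6:4|rs=13:4|pad=0:2 → word 6db4h → b4 6d
16. or fields op=0x30:6|rd=1:4|rs=13:4|pad=0:2 → word c074h → 74 c0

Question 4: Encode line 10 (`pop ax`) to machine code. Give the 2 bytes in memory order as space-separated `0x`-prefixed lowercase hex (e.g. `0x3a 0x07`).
10. pop fields op=0xf:6|rd=0:4|pad=0:6 → word 3c00h → 00 3c

0x00 0x3c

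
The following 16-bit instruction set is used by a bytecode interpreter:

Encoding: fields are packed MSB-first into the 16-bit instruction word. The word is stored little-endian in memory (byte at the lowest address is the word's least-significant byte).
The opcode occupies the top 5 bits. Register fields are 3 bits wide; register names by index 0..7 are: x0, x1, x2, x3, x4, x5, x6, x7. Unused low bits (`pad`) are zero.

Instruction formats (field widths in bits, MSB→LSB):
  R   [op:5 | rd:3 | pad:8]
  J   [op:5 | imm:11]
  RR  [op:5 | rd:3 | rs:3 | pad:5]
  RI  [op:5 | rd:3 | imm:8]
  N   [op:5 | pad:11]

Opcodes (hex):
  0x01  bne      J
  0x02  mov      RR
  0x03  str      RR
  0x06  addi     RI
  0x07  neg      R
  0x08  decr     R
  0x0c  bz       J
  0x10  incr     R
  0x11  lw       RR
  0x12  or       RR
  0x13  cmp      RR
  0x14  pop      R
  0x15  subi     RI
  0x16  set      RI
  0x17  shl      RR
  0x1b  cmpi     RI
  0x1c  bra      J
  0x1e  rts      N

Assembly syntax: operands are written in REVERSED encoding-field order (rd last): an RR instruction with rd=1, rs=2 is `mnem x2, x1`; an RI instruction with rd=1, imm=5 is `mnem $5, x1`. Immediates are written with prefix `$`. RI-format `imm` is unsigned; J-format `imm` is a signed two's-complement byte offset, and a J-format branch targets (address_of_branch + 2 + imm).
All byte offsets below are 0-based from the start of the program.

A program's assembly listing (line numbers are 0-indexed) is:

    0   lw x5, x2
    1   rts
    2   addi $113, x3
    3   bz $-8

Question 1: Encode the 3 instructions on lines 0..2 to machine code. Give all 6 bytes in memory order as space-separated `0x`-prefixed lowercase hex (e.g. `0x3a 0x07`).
line 0 (lw): pack op=0x11:5|rd=2:3|rs=5:3|pad=0:5 = 0x8aa0; little→ a0 8a
line 1 (rts): pack op=0x1e:5|pad=0:11 = 0xf000; little→ 00 f0
line 2 (addi): pack op=0x6:5|rd=3:3|imm=113:8 = 0x3371; little→ 71 33

0xa0 0x8a 0x00 0xf0 0x71 0x33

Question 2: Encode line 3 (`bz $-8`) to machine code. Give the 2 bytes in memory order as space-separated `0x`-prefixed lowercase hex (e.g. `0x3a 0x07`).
3. bz fields op=0xc:5|imm=-8:11 → word 67f8h → f8 67

0xf8 0x67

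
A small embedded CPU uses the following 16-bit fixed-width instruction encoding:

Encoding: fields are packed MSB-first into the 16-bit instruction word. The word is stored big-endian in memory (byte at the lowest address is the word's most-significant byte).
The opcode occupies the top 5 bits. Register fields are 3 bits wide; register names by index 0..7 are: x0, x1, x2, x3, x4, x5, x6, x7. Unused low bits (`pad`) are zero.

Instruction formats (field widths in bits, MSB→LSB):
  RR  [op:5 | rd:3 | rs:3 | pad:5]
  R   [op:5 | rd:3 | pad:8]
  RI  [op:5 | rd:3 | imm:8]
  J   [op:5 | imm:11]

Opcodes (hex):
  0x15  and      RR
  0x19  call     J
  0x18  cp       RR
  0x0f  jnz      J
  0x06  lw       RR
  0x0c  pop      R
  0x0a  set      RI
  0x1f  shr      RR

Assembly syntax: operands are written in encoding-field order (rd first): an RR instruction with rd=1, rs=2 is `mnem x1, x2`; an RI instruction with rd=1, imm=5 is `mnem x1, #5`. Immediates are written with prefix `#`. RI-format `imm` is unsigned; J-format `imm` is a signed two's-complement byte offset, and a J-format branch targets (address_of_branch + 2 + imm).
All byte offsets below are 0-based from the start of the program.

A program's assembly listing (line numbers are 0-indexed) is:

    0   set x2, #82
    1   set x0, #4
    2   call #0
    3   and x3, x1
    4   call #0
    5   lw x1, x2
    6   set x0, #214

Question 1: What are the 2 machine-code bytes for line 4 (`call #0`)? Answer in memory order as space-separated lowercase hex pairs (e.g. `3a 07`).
4. call fields op=0x19:5|imm=0:11 → word c800h → c8 00

c8 00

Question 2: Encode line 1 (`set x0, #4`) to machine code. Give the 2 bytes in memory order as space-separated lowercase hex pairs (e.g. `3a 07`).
50 04

1. set fields op=0xa:5|rd=0:3|imm=4:8 → word 5004h → 50 04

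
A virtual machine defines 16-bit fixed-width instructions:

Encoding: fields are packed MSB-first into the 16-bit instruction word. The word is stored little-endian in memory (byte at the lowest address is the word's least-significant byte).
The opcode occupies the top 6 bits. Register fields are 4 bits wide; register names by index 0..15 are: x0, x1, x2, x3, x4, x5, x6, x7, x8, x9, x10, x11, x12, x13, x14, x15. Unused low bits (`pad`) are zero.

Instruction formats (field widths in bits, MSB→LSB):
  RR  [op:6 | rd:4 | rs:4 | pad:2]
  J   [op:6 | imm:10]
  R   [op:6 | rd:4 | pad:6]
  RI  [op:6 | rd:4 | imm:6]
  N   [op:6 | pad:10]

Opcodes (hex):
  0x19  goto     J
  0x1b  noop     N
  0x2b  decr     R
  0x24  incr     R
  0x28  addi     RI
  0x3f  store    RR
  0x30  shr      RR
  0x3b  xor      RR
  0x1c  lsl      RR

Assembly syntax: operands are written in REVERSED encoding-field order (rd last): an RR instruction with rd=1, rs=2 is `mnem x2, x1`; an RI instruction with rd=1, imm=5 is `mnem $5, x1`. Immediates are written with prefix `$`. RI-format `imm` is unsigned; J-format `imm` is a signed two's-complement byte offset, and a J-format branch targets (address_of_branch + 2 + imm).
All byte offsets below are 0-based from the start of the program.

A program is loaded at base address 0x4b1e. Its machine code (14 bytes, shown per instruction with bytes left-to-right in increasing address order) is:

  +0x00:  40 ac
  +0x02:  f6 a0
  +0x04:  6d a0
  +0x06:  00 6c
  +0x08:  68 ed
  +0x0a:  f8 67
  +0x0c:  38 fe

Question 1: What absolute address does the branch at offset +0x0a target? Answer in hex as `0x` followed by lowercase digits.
0x4b22

off 0x0a: read f8 67 as little → 0x67f8
  op=0x67f8>>10=0x19 ⇒ goto (J)
  [9:0] imm=1016 (s10→-8) = $-8
  target = base 0x4b1e + off 0x0a + 2 + imm -8 = 0x4b22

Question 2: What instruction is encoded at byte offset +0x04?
@+04  little-endian(6d a0) = 0xa06d
  opcode bits[15:10]=0x28: addi/RI
  rd: (w>>6)&0xf=0x1 → x1
  imm: (w>>0)&0x3f=0x2d → $45

addi $45, x1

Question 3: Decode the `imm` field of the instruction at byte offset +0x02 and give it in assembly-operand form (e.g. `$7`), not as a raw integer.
@+02  little-endian(f6 a0) = 0xa0f6
  op=0xa0f6>>10=0x28 ⇒ addi (RI)
  rd: (w>>6)&0xf=0x3 → x3
  imm: (w>>0)&0x3f=0x36 → $54

$54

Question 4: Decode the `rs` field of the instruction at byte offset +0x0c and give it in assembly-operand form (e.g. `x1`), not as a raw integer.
@+0c  little-endian(38 fe) = 0xfe38
  op=0xfe38>>10=0x3f ⇒ store (RR)
  rd: (w>>6)&0xf=0x8 → x8
  rs: (w>>2)&0xf=0xe → x14

x14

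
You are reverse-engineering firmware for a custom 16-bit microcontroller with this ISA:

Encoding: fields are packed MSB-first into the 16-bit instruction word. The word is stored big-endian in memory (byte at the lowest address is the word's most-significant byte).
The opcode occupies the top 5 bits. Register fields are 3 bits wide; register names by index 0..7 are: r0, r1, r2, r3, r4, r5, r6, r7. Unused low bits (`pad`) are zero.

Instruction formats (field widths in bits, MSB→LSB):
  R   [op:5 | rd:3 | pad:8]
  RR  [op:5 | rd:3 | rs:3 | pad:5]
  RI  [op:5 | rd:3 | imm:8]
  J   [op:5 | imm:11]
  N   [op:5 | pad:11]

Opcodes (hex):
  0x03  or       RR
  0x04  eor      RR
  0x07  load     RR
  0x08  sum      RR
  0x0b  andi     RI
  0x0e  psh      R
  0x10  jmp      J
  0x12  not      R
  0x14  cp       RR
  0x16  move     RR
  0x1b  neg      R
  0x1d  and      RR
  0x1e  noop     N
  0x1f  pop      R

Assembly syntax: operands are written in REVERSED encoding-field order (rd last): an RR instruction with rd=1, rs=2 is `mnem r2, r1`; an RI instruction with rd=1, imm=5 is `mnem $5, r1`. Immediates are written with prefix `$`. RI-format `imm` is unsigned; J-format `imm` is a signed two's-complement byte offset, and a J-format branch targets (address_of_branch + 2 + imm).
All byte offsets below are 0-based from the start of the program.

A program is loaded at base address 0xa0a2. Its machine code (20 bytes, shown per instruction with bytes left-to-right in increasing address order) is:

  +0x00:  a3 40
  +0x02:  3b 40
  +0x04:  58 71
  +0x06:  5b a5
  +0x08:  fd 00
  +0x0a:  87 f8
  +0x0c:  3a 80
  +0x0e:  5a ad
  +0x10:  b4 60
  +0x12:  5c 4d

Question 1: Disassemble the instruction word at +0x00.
[00] a3 40 → 0xa340
  top 5b → 0x14 → cp [RR]
  rd: (w>>8)&0x7=0x3 → r3
  rs: (w>>5)&0x7=0x2 → r2

cp r2, r3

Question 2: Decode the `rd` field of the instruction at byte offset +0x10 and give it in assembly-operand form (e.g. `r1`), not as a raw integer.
r4

@+10  big-endian(b4 60) = 0xb460
  top 5b → 0x16 → move [RR]
  rd: (w>>8)&0x7=0x4 → r4
  rs: (w>>5)&0x7=0x3 → r3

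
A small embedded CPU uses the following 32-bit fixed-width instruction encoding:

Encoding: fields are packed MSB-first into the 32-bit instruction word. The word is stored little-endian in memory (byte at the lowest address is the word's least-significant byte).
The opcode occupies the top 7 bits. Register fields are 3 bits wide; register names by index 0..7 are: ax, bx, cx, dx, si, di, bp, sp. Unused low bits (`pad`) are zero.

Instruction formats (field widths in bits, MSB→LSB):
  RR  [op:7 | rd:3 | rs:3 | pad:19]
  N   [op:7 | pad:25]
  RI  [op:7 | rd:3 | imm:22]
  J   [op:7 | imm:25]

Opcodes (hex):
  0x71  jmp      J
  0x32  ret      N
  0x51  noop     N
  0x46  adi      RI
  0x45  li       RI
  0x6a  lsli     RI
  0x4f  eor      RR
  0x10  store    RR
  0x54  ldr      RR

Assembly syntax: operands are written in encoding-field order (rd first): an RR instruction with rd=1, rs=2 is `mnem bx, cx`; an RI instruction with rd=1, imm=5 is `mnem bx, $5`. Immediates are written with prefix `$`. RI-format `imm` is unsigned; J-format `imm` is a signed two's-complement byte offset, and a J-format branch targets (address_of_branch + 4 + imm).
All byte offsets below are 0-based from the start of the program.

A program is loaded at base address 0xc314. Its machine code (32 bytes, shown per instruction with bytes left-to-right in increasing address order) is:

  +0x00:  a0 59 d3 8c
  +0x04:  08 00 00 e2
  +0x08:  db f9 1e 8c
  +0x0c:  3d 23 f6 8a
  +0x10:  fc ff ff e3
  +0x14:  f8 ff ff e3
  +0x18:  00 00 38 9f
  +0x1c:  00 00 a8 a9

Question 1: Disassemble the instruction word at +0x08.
adi ax, $2030043

[08] db f9 1e 8c → 0x8c1ef9db
  opcode bits[31:25]=0x46: adi/RI
  [24:22] rd=0 = ax
  [21:0] imm=2030043 = $2030043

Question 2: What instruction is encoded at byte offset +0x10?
[10] fc ff ff e3 → 0xe3fffffc
  opcode bits[31:25]=0x71: jmp/J
  imm@[24:0]=0x1fffffc (s25→-4) ⇒ $-4

jmp $-4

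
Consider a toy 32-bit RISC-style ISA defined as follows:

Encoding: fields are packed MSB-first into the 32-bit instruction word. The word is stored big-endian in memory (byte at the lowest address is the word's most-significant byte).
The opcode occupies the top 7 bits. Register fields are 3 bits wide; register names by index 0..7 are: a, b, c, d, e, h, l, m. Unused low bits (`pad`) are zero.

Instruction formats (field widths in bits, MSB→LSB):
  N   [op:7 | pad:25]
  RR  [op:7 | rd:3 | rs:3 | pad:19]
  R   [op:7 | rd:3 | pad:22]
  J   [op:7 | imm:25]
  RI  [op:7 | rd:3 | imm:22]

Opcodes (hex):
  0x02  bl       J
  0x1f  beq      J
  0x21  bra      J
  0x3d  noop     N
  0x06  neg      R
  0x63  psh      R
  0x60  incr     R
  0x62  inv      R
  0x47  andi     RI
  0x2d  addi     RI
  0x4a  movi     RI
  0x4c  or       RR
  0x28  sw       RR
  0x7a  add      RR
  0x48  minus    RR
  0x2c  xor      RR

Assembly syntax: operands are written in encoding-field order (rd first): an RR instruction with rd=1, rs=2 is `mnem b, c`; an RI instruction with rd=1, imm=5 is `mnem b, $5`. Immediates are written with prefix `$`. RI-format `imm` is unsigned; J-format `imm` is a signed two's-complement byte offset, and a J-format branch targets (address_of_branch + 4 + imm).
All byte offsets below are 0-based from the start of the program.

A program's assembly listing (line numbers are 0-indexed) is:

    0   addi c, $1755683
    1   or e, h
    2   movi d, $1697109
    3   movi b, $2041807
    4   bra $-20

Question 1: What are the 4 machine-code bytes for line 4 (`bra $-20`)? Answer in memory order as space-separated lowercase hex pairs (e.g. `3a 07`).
L4: bra op=0x21:7|imm=-20:25 ⇒ 0x43ffffec ⇒ big 43 ff ff ec

43 ff ff ec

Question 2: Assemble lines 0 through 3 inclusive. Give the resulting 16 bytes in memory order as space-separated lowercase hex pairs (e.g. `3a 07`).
L0: addi op=0x2d:7|rd=2:3|imm=1755683:22 ⇒ 0x5a9aca23 ⇒ big 5a 9a ca 23
L1: or op=0x4c:7|rd=4:3|rs=5:3|pad=0:19 ⇒ 0x99280000 ⇒ big 99 28 00 00
L2: movi op=0x4a:7|rd=3:3|imm=1697109:22 ⇒ 0x94d9e555 ⇒ big 94 d9 e5 55
L3: movi op=0x4a:7|rd=1:3|imm=2041807:22 ⇒ 0x945f27cf ⇒ big 94 5f 27 cf

5a 9a ca 23 99 28 00 00 94 d9 e5 55 94 5f 27 cf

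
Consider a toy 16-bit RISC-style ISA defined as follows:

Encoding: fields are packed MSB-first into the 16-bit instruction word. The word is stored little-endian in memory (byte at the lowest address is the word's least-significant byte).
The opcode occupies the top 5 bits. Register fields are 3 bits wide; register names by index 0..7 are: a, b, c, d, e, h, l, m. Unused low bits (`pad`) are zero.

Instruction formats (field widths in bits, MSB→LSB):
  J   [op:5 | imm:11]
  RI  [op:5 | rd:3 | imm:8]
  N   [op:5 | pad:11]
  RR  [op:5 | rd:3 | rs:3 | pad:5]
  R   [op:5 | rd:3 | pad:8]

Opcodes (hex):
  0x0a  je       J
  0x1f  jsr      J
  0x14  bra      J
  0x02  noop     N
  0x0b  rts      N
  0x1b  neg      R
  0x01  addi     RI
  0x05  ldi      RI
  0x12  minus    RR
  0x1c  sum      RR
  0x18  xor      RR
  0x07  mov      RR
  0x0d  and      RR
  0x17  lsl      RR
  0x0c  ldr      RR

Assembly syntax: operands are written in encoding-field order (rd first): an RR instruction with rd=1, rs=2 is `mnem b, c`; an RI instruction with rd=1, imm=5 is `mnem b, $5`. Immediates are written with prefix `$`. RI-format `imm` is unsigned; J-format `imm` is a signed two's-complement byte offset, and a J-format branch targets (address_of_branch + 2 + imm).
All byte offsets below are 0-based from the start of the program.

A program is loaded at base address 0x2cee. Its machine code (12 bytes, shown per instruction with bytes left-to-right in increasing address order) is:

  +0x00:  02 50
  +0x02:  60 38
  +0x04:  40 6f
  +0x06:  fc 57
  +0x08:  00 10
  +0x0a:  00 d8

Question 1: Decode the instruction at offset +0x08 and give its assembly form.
noop

+0x08: 00 10 ⇒ word 0x1000 (little)
  opcode bits[15:11]=0x2: noop/N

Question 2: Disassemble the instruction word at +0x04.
and m, c

@+04  little-endian(40 6f) = 0x6f40
  top 5b → 0xd → and [RR]
  [10:8] rd=7 = m
  [7:5] rs=2 = c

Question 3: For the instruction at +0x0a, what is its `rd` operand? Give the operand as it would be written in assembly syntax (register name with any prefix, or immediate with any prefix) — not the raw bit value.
+0x0a: 00 d8 ⇒ word 0xd800 (little)
  op=0xd800>>11=0x1b ⇒ neg (R)
  rd@[10:8]=0x0 ⇒ a

a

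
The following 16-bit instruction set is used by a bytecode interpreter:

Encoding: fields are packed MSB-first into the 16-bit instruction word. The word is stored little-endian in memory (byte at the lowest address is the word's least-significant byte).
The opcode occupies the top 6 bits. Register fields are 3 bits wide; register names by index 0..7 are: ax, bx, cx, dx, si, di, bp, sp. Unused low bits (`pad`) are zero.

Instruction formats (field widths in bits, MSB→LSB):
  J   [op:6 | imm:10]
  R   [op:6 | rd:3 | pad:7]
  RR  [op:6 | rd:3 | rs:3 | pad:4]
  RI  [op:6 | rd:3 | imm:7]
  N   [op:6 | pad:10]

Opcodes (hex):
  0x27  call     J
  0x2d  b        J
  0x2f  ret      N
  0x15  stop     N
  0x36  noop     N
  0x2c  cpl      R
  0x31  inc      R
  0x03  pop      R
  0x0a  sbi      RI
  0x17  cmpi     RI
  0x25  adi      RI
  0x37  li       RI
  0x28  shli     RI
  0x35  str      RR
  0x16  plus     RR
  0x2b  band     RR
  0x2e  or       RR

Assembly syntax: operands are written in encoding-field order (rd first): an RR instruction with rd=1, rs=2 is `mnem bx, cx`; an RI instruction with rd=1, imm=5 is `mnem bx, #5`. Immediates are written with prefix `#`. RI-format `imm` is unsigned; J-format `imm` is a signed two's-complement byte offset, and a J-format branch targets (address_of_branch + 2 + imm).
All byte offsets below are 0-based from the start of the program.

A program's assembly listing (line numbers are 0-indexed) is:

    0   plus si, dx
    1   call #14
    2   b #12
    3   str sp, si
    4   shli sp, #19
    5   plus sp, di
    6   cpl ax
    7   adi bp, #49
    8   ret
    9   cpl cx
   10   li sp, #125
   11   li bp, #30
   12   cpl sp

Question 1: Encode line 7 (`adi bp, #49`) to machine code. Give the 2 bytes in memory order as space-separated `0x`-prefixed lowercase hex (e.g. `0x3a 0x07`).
line 7 (adi): pack op=0x25:6|rd=6:3|imm=49:7 = 0x9731; little→ 31 97

0x31 0x97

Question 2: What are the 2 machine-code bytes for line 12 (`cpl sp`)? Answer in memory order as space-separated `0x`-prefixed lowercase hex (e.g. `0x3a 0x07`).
L12: cpl op=0x2c:6|rd=7:3|pad=0:7 ⇒ 0xb380 ⇒ little 80 b3

0x80 0xb3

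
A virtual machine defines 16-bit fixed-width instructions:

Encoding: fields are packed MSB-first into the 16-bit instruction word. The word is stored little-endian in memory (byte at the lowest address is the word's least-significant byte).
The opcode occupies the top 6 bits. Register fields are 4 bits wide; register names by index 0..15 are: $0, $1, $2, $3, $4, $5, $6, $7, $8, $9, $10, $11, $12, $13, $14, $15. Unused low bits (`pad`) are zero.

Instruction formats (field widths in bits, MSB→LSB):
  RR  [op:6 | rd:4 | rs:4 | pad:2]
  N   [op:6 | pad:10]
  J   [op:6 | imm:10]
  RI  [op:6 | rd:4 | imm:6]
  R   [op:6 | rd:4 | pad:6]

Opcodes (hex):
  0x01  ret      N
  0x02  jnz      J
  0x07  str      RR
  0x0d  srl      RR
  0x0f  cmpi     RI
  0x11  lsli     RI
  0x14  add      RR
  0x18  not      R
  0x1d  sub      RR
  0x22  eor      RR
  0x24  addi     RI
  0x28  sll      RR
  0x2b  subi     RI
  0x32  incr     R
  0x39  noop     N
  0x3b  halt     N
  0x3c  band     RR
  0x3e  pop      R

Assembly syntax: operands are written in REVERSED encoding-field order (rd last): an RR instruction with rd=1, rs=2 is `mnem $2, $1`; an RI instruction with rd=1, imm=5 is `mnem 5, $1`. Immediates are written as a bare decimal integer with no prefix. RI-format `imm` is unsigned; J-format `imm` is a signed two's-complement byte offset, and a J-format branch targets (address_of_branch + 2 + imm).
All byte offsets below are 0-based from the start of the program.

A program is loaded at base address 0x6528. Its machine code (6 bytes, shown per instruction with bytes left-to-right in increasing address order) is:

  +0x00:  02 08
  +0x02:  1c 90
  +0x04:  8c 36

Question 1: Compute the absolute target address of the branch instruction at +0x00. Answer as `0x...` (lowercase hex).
[00] 02 08 → 0x0802
  top 6b → 0x2 → jnz [J]
  imm: (w>>0)&0x3ff=0x2 → 2
  target = base 0x6528 + off 0x00 + 2 + imm 2 = 0x652c

0x652c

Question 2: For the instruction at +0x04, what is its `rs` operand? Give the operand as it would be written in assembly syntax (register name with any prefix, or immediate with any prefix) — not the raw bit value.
+0x04: 8c 36 ⇒ word 0x368c (little)
  top 6b → 0xd → srl [RR]
  [9:6] rd=10 = $10
  [5:2] rs=3 = $3

$3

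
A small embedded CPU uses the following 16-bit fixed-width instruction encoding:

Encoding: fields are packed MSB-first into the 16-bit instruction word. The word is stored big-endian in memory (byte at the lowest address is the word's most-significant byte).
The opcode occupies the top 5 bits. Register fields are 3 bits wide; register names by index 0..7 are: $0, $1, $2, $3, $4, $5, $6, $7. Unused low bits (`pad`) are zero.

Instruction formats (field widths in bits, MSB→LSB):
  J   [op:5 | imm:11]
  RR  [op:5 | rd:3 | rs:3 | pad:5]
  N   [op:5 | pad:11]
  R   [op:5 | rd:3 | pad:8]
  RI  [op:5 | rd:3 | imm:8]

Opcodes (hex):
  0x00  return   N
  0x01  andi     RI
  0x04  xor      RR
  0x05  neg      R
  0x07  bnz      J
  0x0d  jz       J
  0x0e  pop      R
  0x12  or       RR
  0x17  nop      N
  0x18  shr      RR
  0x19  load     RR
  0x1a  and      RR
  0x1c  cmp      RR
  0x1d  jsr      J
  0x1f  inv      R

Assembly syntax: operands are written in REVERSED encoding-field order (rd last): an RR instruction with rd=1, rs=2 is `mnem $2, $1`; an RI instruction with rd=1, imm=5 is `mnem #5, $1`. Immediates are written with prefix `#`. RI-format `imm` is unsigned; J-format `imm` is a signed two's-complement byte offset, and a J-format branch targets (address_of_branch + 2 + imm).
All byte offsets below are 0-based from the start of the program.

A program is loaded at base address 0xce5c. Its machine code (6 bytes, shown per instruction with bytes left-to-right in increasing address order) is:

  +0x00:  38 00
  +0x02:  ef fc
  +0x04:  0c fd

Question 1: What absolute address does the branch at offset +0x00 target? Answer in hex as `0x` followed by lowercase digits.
0xce5e

off 0x00: read 38 00 as big → 0x3800
  opcode bits[15:11]=0x7: bnz/J
  imm@[10:0]=0x0 ⇒ #0
  target = base 0xce5c + off 0x00 + 2 + imm 0 = 0xce5e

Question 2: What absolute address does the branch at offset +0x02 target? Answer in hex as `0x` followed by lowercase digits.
0xce5c

off 0x02: read ef fc as big → 0xeffc
  opcode bits[15:11]=0x1d: jsr/J
  imm@[10:0]=0x7fc (s11→-4) ⇒ #-4
  target = base 0xce5c + off 0x02 + 2 + imm -4 = 0xce5c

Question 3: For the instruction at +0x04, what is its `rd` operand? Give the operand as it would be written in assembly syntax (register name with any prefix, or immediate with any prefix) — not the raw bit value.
@+04  big-endian(0c fd) = 0x0cfd
  opcode bits[15:11]=0x1: andi/RI
  [10:8] rd=4 = $4
  [7:0] imm=253 = #253

$4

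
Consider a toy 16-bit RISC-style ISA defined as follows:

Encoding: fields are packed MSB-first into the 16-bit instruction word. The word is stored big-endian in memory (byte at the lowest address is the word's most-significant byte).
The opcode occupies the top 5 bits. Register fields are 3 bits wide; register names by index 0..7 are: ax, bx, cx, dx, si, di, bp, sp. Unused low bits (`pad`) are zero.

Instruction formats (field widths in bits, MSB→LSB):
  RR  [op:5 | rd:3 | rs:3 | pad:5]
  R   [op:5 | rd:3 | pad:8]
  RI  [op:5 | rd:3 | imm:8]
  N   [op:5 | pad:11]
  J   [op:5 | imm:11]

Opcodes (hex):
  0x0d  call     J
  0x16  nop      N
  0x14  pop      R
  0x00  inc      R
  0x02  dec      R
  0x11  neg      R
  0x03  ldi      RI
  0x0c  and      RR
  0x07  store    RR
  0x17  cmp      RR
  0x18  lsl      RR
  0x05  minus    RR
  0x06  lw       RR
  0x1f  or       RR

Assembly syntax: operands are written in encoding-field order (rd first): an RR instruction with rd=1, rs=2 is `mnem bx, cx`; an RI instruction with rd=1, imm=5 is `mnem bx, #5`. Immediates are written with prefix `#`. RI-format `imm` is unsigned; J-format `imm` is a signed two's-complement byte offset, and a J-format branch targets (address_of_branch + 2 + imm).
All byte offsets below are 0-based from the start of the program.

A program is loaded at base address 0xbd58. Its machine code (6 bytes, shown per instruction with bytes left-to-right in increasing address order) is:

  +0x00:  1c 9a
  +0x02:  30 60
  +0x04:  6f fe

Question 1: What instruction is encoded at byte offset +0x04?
+0x04: 6f fe ⇒ word 0x6ffe (big)
  op=0x6ffe>>11=0xd ⇒ call (J)
  imm@[10:0]=0x7fe (s11→-2) ⇒ #-2

call #-2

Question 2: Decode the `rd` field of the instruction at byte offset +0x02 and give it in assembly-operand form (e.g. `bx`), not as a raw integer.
ax

+0x02: 30 60 ⇒ word 0x3060 (big)
  opcode bits[15:11]=0x6: lw/RR
  [10:8] rd=0 = ax
  [7:5] rs=3 = dx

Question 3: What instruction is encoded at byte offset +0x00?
ldi si, #154

off 0x00: read 1c 9a as big → 0x1c9a
  top 5b → 0x3 → ldi [RI]
  [10:8] rd=4 = si
  [7:0] imm=154 = #154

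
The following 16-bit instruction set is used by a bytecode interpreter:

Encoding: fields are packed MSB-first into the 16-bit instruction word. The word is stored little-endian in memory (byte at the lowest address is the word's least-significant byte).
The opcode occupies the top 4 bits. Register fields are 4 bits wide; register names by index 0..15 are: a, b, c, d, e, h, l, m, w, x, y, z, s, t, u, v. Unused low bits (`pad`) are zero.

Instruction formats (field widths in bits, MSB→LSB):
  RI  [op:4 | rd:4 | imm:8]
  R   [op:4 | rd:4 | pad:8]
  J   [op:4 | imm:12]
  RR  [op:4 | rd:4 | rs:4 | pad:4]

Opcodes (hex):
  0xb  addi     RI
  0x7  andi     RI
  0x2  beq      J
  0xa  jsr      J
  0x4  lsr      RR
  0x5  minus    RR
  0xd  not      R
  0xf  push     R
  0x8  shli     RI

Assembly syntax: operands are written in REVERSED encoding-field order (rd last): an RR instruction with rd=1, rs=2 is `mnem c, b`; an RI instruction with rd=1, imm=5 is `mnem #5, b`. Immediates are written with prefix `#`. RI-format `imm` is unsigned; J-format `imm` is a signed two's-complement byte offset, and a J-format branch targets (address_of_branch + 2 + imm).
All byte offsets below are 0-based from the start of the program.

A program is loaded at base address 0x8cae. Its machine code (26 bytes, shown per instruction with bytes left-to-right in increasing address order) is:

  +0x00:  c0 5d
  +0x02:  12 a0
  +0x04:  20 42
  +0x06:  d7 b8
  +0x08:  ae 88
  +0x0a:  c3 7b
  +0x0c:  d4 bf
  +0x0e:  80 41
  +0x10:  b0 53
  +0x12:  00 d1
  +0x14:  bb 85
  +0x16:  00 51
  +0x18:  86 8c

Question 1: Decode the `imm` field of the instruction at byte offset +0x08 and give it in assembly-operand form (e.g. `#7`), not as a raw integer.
@+08  little-endian(ae 88) = 0x88ae
  opcode bits[15:12]=0x8: shli/RI
  rd@[11:8]=0x8 ⇒ w
  imm@[7:0]=0xae ⇒ #174

#174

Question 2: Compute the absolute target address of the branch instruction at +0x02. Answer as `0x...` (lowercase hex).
0x8cc4

off 0x02: read 12 a0 as little → 0xa012
  op=0xa012>>12=0xa ⇒ jsr (J)
  imm: (w>>0)&0xfff=0x12 → #18
  target = base 0x8cae + off 0x02 + 2 + imm 18 = 0x8cc4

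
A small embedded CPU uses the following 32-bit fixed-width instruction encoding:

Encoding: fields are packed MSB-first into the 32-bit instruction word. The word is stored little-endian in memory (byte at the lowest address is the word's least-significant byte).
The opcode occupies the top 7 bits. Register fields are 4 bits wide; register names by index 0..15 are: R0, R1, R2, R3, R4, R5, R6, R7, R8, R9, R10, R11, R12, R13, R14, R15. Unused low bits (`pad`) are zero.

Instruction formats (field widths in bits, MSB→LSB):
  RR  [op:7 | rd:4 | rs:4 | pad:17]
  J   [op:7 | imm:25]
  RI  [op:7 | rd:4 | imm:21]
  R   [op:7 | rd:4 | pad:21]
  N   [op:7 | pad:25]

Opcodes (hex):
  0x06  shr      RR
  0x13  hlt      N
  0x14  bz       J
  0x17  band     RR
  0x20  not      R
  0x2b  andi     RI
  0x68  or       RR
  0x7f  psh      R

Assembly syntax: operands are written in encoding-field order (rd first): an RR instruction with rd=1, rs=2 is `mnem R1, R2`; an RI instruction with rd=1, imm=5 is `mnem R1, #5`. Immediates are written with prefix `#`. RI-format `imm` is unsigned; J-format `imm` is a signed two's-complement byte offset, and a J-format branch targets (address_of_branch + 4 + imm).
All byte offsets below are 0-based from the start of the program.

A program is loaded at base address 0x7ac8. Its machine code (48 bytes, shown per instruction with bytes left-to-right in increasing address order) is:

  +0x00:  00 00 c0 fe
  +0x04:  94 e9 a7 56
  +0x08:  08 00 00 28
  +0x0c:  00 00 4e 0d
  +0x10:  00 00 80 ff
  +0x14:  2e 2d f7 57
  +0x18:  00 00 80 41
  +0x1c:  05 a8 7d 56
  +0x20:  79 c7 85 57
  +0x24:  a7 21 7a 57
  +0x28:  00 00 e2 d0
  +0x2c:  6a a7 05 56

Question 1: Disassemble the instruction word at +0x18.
not R12

+0x18: 00 00 80 41 ⇒ word 0x41800000 (little)
  top 7b → 0x20 → not [R]
  rd: (w>>21)&0xf=0xc → R12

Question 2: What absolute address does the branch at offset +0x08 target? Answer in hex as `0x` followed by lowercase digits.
0x7adc

@+08  little-endian(08 00 00 28) = 0x28000008
  opcode bits[31:25]=0x14: bz/J
  [24:0] imm=8 = #8
  target = base 0x7ac8 + off 0x08 + 4 + imm 8 = 0x7adc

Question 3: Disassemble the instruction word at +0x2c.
andi R0, #370538

off 0x2c: read 6a a7 05 56 as little → 0x5605a76a
  op=0x5605a76a>>25=0x2b ⇒ andi (RI)
  rd@[24:21]=0x0 ⇒ R0
  imm@[20:0]=0x5a76a ⇒ #370538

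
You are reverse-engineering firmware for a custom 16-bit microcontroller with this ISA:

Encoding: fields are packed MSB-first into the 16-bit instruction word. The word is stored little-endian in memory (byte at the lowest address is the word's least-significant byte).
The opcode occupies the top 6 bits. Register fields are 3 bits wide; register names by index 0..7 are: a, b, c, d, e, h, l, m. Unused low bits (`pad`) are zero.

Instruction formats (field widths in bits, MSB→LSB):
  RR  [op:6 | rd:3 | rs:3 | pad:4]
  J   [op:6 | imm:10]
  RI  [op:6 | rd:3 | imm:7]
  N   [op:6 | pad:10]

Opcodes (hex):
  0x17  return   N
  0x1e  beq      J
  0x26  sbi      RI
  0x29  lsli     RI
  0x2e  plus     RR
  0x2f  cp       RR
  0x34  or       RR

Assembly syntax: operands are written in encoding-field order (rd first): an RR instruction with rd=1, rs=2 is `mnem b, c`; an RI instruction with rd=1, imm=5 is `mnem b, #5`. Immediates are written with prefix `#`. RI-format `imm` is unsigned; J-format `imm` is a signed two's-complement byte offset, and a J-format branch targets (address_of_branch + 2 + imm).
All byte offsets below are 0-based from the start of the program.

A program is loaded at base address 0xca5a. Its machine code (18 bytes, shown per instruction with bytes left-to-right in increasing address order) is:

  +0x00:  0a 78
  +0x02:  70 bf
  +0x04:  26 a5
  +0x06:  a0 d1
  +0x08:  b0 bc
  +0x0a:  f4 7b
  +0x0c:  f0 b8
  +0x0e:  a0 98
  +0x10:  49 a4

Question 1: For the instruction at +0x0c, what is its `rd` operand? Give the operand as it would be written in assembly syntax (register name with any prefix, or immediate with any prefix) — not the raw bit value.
b

[0c] f0 b8 → 0xb8f0
  op=0xb8f0>>10=0x2e ⇒ plus (RR)
  rd: (w>>7)&0x7=0x1 → b
  rs: (w>>4)&0x7=0x7 → m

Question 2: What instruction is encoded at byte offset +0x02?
off 0x02: read 70 bf as little → 0xbf70
  opcode bits[15:10]=0x2f: cp/RR
  rd@[9:7]=0x6 ⇒ l
  rs@[6:4]=0x7 ⇒ m

cp l, m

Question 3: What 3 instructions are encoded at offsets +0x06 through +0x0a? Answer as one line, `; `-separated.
[06] a0 d1 → 0xd1a0
  top 6b → 0x34 → or [RR]
  rd@[9:7]=0x3 ⇒ d
  rs@[6:4]=0x2 ⇒ c
[08] b0 bc → 0xbcb0
  top 6b → 0x2f → cp [RR]
  rd@[9:7]=0x1 ⇒ b
  rs@[6:4]=0x3 ⇒ d
[0a] f4 7b → 0x7bf4
  top 6b → 0x1e → beq [J]
  imm@[9:0]=0x3f4 (s10→-12) ⇒ #-12

or d, c; cp b, d; beq #-12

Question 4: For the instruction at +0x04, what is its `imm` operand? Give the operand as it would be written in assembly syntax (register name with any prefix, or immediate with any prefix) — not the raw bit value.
+0x04: 26 a5 ⇒ word 0xa526 (little)
  op=0xa526>>10=0x29 ⇒ lsli (RI)
  [9:7] rd=2 = c
  [6:0] imm=38 = #38

#38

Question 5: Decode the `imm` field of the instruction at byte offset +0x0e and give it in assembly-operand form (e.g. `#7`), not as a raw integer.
#32

+0x0e: a0 98 ⇒ word 0x98a0 (little)
  opcode bits[15:10]=0x26: sbi/RI
  rd@[9:7]=0x1 ⇒ b
  imm@[6:0]=0x20 ⇒ #32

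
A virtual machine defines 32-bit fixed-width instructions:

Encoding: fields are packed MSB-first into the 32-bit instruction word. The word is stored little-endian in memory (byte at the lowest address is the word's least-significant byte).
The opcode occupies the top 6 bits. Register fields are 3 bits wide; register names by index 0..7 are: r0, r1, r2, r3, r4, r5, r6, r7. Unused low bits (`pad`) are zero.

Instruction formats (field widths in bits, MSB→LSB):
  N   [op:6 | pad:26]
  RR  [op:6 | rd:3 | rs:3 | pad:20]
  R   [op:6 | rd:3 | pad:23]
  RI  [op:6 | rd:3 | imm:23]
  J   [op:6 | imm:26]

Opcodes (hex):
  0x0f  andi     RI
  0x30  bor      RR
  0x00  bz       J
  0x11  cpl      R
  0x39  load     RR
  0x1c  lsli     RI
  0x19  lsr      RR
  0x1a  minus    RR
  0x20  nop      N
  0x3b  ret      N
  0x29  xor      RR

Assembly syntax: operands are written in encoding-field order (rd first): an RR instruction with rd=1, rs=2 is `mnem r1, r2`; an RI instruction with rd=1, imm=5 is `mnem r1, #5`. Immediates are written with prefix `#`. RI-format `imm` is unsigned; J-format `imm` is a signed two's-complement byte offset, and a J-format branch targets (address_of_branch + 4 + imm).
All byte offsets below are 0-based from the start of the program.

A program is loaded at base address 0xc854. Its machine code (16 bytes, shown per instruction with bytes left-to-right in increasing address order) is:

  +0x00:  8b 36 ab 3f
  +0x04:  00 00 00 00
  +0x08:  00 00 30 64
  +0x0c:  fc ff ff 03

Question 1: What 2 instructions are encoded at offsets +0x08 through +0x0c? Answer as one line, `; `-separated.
lsr r0, r3; bz #-4

@+08  little-endian(00 00 30 64) = 0x64300000
  top 6b → 0x19 → lsr [RR]
  rd@[25:23]=0x0 ⇒ r0
  rs@[22:20]=0x3 ⇒ r3
@+0c  little-endian(fc ff ff 03) = 0x03fffffc
  top 6b → 0x0 → bz [J]
  imm@[25:0]=0x3fffffc (s26→-4) ⇒ #-4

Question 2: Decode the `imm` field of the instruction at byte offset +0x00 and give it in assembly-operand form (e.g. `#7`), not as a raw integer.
+0x00: 8b 36 ab 3f ⇒ word 0x3fab368b (little)
  top 6b → 0xf → andi [RI]
  [25:23] rd=7 = r7
  [22:0] imm=2832011 = #2832011

#2832011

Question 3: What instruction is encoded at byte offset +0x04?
@+04  little-endian(00 00 00 00) = 0x00000000
  opcode bits[31:26]=0x0: bz/J
  imm@[25:0]=0x0 ⇒ #0

bz #0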